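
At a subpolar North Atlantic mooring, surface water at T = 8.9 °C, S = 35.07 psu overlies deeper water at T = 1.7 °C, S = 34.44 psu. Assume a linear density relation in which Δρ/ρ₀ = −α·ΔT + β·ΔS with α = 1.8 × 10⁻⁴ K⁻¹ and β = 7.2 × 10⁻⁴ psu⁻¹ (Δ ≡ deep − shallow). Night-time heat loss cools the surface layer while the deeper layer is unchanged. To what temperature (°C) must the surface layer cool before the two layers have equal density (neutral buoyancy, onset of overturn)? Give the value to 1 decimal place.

4.2 °C

Neutral buoyancy requires Δρ = 0, i.e. −α(T_deep − T_surf′) + β(S_deep − S_surf) = 0.
T_surf′ = T_deep − (β/α)·ΔS = 1.7 − (7.2 × 10⁻⁴/1.8 × 10⁻⁴)·(-0.63) = 4.220 °C.
Cooling required: 8.9 − (4.220) = 4.680 °C.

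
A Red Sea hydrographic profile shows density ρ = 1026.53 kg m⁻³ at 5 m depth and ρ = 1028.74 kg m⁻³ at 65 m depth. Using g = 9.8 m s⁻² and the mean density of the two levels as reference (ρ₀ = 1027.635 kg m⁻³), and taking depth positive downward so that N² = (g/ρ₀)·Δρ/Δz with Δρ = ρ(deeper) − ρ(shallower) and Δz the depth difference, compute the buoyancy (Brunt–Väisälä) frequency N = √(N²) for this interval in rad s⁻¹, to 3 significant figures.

Δρ = 1028.74 − 1026.53 = 2.21 kg m⁻³ over Δz = 65 − 5 = 60 m.
N² = (9.8/1027.635) × (2.21/60) = 3.5126 × 10⁻⁴ s⁻².
N = √(3.5126 × 10⁻⁴) = 0.018742 rad s⁻¹ ≈ 0.0187 rad s⁻¹.

0.0187 rad s⁻¹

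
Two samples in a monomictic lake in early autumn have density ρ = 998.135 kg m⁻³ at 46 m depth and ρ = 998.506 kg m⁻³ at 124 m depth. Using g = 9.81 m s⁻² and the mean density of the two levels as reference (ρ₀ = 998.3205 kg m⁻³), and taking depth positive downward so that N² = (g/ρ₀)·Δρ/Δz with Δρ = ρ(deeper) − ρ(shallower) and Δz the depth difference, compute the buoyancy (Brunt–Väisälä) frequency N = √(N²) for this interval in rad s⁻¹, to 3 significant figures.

6.84 × 10⁻³ rad s⁻¹

Δρ = 998.506 − 998.135 = 0.371 kg m⁻³ over Δz = 124 − 46 = 78 m.
N² = (9.81/998.3205) × (0.371/78) = 4.6739 × 10⁻⁵ s⁻².
N = √(4.6739 × 10⁻⁵) = 6.8366 × 10⁻³ rad s⁻¹ ≈ 6.84 × 10⁻³ rad s⁻¹.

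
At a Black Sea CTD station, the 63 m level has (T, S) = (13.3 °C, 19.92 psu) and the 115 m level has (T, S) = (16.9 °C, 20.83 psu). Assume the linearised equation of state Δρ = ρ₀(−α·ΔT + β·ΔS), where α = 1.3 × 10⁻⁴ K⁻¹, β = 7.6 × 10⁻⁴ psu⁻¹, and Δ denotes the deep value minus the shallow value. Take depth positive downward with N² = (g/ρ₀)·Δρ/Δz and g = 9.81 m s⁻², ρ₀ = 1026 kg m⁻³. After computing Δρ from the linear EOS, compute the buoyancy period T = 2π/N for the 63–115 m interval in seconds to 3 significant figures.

ΔT = +3.6 K, ΔS = +0.91 psu (deep − shallow).
Δρ/ρ₀ = −αΔT + βΔS = -4.68 × 10⁻⁴ + 6.916 × 10⁻⁴ = 2.236 × 10⁻⁴, so Δρ ≈ 0.2294 kg m⁻³.
N² = (g/ρ₀)·Δρ/Δz = g·(Δρ/ρ₀)/Δz = 9.81 × 2.236 × 10⁻⁴ / 52 = 4.2183 × 10⁻⁵ s⁻².
N = √(4.2183 × 10⁻⁵) = 6.4948 × 10⁻³ rad s⁻¹ → T = 2π/N = 967.42 s ≈ 967 s.

967 s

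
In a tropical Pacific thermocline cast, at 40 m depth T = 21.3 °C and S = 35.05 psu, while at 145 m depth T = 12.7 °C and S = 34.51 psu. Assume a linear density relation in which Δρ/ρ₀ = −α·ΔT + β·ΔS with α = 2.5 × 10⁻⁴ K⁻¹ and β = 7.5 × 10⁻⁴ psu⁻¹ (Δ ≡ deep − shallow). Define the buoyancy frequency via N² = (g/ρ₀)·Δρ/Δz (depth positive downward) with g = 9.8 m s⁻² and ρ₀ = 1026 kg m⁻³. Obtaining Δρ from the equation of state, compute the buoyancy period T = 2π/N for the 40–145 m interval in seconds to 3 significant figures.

ΔT = -8.6 K, ΔS = -0.54 psu (deep − shallow).
Δρ/ρ₀ = −αΔT + βΔS = 2.15 × 10⁻³ − 4.05 × 10⁻⁴ = 1.745 × 10⁻³, so Δρ ≈ 1.790 kg m⁻³.
N² = (g/ρ₀)·Δρ/Δz = g·(Δρ/ρ₀)/Δz = 9.8 × 1.745 × 10⁻³ / 105 = 1.6287 × 10⁻⁴ s⁻².
N = √(1.6287 × 10⁻⁴) = 0.012762 rad s⁻¹ → T = 2π/N = 492.34 s ≈ 492 s.

492 s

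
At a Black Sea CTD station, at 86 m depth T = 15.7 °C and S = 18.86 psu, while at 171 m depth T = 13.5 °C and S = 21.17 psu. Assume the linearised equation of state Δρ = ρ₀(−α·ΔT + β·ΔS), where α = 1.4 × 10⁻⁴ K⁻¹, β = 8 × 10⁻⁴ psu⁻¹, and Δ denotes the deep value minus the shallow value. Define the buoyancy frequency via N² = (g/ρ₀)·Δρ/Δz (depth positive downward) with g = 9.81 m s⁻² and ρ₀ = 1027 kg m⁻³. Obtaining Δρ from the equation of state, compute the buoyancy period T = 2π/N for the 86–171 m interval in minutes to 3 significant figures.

ΔT = -2.2 K, ΔS = +2.31 psu (deep − shallow).
Δρ/ρ₀ = −αΔT + βΔS = 3.08 × 10⁻⁴ + 1.848 × 10⁻³ = 2.156 × 10⁻³, so Δρ ≈ 2.214 kg m⁻³.
N² = (g/ρ₀)·Δρ/Δz = g·(Δρ/ρ₀)/Δz = 9.81 × 2.156 × 10⁻³ / 85 = 2.4883 × 10⁻⁴ s⁻².
N = √(2.4883 × 10⁻⁴) = 0.015774 rad s⁻¹ → T = 2π/N = 398.33 s = 6.6388 min ≈ 6.64 min.

6.64 min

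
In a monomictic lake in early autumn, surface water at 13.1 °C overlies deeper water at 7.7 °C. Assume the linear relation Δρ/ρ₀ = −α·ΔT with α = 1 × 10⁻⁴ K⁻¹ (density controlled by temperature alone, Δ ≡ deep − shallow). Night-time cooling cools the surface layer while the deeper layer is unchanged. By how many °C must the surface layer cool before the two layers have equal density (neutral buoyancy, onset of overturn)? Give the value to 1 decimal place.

5.4 °C

With temperature the only control, equal density requires T_surf′ = T_deep.
T_surf′ = 7.7 °C.
Cooling required: 13.1 − 7.7 = 5.4 °C.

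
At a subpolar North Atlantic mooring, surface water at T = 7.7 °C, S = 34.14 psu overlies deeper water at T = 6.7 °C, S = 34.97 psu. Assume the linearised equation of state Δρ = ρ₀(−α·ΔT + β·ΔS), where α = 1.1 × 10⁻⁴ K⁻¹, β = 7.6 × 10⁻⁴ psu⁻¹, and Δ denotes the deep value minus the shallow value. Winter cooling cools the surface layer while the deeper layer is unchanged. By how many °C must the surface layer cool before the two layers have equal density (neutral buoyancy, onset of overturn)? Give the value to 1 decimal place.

6.7 °C

Neutral buoyancy requires Δρ = 0, i.e. −α(T_deep − T_surf′) + β(S_deep − S_surf) = 0.
T_surf′ = T_deep − (β/α)·ΔS = 6.7 − (7.6 × 10⁻⁴/1.1 × 10⁻⁴)·(+0.83) = 0.965 °C.
Cooling required: 7.7 − (0.965) = 6.735 °C.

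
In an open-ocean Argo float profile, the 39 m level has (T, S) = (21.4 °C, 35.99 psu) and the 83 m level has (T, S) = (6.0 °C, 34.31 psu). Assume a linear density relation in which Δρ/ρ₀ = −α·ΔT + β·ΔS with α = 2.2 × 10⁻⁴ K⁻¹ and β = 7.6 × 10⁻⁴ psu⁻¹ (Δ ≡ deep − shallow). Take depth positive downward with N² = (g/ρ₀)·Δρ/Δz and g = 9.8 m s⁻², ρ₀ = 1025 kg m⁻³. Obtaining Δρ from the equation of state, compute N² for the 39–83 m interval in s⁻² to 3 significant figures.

ΔT = -15.4 K, ΔS = -1.68 psu (deep − shallow).
Δρ/ρ₀ = −αΔT + βΔS = 3.388 × 10⁻³ − 1.2768 × 10⁻³ = 2.1112 × 10⁻³, so Δρ ≈ 2.164 kg m⁻³.
N² = (g/ρ₀)·Δρ/Δz = g·(Δρ/ρ₀)/Δz = 9.8 × 2.1112 × 10⁻³ / 44 = 4.7022 × 10⁻⁴ s⁻² ≈ 4.70 × 10⁻⁴ s⁻².

4.70 × 10⁻⁴ s⁻²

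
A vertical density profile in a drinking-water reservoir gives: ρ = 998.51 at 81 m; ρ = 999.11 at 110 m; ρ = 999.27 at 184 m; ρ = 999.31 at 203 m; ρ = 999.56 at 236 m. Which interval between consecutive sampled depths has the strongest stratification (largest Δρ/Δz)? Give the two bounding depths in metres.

Compute the density gradient over each adjacent pair:
  81–110 m: Δρ/Δz = 0.60/29 = 0.021 kg m⁻⁴
  110–184 m: Δρ/Δz = 0.16/74 = 2.2 × 10⁻³ kg m⁻⁴
  184–203 m: Δρ/Δz = 0.04/19 = 2.1 × 10⁻³ kg m⁻⁴
  203–236 m: Δρ/Δz = 0.25/33 = 7.6 × 10⁻³ kg m⁻⁴
The largest gradient is in the 81–110 m interval — the pycnocline.

81–110 m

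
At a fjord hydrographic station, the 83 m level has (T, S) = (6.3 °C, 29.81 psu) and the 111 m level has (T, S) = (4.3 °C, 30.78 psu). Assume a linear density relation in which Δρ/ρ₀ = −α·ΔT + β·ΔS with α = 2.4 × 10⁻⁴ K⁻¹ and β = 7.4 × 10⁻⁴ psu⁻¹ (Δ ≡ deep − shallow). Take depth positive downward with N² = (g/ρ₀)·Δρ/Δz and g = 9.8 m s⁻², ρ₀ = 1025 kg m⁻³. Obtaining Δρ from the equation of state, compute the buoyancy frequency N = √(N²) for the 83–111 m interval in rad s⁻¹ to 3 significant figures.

ΔT = -2.0 K, ΔS = +0.97 psu (deep − shallow).
Δρ/ρ₀ = −αΔT + βΔS = 4.80 × 10⁻⁴ + 7.178 × 10⁻⁴ = 1.1978 × 10⁻³, so Δρ ≈ 1.228 kg m⁻³.
N² = (g/ρ₀)·Δρ/Δz = g·(Δρ/ρ₀)/Δz = 9.8 × 1.1978 × 10⁻³ / 28 = 4.1923 × 10⁻⁴ s⁻².
N = √(4.1923 × 10⁻⁴) = 0.020475 rad s⁻¹ ≈ 0.0205 rad s⁻¹.

0.0205 rad s⁻¹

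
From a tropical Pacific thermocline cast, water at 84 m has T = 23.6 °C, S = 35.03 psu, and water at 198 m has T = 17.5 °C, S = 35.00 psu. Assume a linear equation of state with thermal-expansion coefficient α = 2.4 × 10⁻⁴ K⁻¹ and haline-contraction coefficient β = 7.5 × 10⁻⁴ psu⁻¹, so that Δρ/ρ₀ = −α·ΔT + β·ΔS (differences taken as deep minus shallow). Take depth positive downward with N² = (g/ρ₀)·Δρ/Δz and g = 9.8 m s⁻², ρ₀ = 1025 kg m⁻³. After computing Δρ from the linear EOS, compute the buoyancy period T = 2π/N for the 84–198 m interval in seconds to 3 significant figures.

564 s

ΔT = -6.1 K, ΔS = -0.03 psu (deep − shallow).
Δρ/ρ₀ = −αΔT + βΔS = 1.464 × 10⁻³ − 2.25 × 10⁻⁵ = 1.4415 × 10⁻³, so Δρ ≈ 1.478 kg m⁻³.
N² = (g/ρ₀)·Δρ/Δz = g·(Δρ/ρ₀)/Δz = 9.8 × 1.4415 × 10⁻³ / 114 = 1.2392 × 10⁻⁴ s⁻².
N = √(1.2392 × 10⁻⁴) = 0.011132 rad s⁻¹ → T = 2π/N = 564.43 s ≈ 564 s.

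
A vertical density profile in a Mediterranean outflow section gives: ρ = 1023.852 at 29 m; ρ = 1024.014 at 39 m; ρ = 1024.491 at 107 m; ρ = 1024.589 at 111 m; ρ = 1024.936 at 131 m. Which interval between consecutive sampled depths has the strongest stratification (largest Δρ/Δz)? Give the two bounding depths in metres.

107–111 m

Compute the density gradient over each adjacent pair:
  29–39 m: Δρ/Δz = 0.162/10 = 0.016 kg m⁻⁴
  39–107 m: Δρ/Δz = 0.477/68 = 7.0 × 10⁻³ kg m⁻⁴
  107–111 m: Δρ/Δz = 0.098/4 = 0.025 kg m⁻⁴
  111–131 m: Δρ/Δz = 0.347/20 = 0.017 kg m⁻⁴
The largest gradient is in the 107–111 m interval — the pycnocline.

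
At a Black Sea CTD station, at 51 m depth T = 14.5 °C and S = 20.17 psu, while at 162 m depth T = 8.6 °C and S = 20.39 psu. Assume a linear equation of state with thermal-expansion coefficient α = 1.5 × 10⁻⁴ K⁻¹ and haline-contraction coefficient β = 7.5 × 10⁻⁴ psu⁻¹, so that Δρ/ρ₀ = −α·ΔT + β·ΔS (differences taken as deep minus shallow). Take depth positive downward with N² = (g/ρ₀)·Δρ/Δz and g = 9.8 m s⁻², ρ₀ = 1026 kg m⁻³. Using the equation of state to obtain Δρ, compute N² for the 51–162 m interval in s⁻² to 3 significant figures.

ΔT = -5.9 K, ΔS = +0.22 psu (deep − shallow).
Δρ/ρ₀ = −αΔT + βΔS = 8.85 × 10⁻⁴ + 1.65 × 10⁻⁴ = 1.05 × 10⁻³, so Δρ ≈ 1.077 kg m⁻³.
N² = (g/ρ₀)·Δρ/Δz = g·(Δρ/ρ₀)/Δz = 9.8 × 1.05 × 10⁻³ / 111 = 9.2703 × 10⁻⁵ s⁻² ≈ 9.27 × 10⁻⁵ s⁻².

9.27 × 10⁻⁵ s⁻²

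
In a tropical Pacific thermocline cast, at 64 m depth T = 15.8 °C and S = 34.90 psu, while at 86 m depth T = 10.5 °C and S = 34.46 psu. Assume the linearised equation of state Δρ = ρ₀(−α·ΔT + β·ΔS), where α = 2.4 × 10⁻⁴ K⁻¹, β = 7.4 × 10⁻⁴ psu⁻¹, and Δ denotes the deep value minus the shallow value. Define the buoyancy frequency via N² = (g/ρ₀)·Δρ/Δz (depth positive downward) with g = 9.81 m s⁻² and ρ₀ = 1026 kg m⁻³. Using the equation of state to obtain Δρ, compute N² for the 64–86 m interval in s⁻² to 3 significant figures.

ΔT = -5.3 K, ΔS = -0.44 psu (deep − shallow).
Δρ/ρ₀ = −αΔT + βΔS = 1.272 × 10⁻³ − 3.256 × 10⁻⁴ = 9.464 × 10⁻⁴, so Δρ ≈ 0.9710 kg m⁻³.
N² = (g/ρ₀)·Δρ/Δz = g·(Δρ/ρ₀)/Δz = 9.81 × 9.464 × 10⁻⁴ / 22 = 4.2201 × 10⁻⁴ s⁻² ≈ 4.22 × 10⁻⁴ s⁻².

4.22 × 10⁻⁴ s⁻²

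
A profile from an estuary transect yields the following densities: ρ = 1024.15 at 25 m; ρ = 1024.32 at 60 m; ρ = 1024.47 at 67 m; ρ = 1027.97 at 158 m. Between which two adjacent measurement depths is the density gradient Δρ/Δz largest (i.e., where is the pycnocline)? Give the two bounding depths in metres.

Compute the density gradient over each adjacent pair:
  25–60 m: Δρ/Δz = 0.17/35 = 4.9 × 10⁻³ kg m⁻⁴
  60–67 m: Δρ/Δz = 0.15/7 = 0.021 kg m⁻⁴
  67–158 m: Δρ/Δz = 3.50/91 = 0.038 kg m⁻⁴
The largest gradient is in the 67–158 m interval — the pycnocline.

67–158 m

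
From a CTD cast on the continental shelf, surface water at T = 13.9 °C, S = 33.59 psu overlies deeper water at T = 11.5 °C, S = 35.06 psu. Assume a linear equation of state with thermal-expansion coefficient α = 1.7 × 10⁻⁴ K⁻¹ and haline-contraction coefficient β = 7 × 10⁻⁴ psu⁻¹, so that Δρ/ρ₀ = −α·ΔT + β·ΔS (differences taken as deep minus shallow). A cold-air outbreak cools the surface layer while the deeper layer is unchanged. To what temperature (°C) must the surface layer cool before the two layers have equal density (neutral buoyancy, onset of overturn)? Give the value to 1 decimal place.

5.4 °C

Neutral buoyancy requires Δρ = 0, i.e. −α(T_deep − T_surf′) + β(S_deep − S_surf) = 0.
T_surf′ = T_deep − (β/α)·ΔS = 11.5 − (7 × 10⁻⁴/1.7 × 10⁻⁴)·(+1.47) = 5.447 °C.
Cooling required: 13.9 − (5.447) = 8.453 °C.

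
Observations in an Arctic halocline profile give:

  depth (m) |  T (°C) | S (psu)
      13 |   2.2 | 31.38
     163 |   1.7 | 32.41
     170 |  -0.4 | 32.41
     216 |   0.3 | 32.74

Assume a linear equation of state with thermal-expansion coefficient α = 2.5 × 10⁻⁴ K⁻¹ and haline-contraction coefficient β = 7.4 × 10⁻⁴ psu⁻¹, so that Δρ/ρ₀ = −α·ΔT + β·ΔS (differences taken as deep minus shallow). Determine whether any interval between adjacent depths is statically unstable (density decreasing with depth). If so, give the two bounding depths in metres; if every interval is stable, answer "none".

none

Evaluate Δρ/ρ₀ = −αΔT + βΔS across each adjacent pair:
  13–163 m: −αΔT+βΔS = −(2.5 × 10⁻⁴)(-0.5)+(7.4 × 10⁻⁴)(+1.03) = 8.9 × 10⁻⁴ → stable
  163–170 m: −αΔT+βΔS = −(2.5 × 10⁻⁴)(-2.1)+(7.4 × 10⁻⁴)(+0.00) = 5.3 × 10⁻⁴ → stable
  170–216 m: −αΔT+βΔS = −(2.5 × 10⁻⁴)(+0.7)+(7.4 × 10⁻⁴)(+0.33) = 6.9 × 10⁻⁵ → stable
Every interval has Δρ > 0: the column is stably stratified throughout.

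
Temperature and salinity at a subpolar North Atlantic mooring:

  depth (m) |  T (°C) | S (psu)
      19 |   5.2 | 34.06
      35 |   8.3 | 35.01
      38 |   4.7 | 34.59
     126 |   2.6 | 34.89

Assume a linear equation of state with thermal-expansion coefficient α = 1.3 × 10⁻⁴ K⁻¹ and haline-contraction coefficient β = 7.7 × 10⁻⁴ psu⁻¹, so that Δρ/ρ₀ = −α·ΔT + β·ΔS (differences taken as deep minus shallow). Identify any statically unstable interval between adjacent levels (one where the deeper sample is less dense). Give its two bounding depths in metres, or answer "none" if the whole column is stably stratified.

none

Evaluate Δρ/ρ₀ = −αΔT + βΔS across each adjacent pair:
  19–35 m: −αΔT+βΔS = −(1.3 × 10⁻⁴)(+3.1)+(7.7 × 10⁻⁴)(+0.95) = 3.3 × 10⁻⁴ → stable
  35–38 m: −αΔT+βΔS = −(1.3 × 10⁻⁴)(-3.6)+(7.7 × 10⁻⁴)(-0.42) = 1.4 × 10⁻⁴ → stable
  38–126 m: −αΔT+βΔS = −(1.3 × 10⁻⁴)(-2.1)+(7.7 × 10⁻⁴)(+0.30) = 5.0 × 10⁻⁴ → stable
Every interval has Δρ > 0: the column is stably stratified throughout.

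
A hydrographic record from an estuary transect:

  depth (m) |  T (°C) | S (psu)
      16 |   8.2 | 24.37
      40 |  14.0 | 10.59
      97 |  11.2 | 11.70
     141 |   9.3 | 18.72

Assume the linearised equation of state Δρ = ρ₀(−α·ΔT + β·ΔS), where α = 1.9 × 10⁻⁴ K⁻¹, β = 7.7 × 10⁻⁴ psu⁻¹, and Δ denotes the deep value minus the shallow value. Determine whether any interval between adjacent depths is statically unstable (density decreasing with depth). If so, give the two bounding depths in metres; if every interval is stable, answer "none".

16–40 m

Evaluate Δρ/ρ₀ = −αΔT + βΔS across each adjacent pair:
  16–40 m: −αΔT+βΔS = −(1.9 × 10⁻⁴)(+5.8)+(7.7 × 10⁻⁴)(-13.78) = -0.012 → UNSTABLE
  40–97 m: −αΔT+βΔS = −(1.9 × 10⁻⁴)(-2.8)+(7.7 × 10⁻⁴)(+1.11) = 1.4 × 10⁻³ → stable
  97–141 m: −αΔT+βΔS = −(1.9 × 10⁻⁴)(-1.9)+(7.7 × 10⁻⁴)(+7.02) = 5.8 × 10⁻³ → stable
The 16–40 m interval has Δρ < 0: lighter water underlies denser water.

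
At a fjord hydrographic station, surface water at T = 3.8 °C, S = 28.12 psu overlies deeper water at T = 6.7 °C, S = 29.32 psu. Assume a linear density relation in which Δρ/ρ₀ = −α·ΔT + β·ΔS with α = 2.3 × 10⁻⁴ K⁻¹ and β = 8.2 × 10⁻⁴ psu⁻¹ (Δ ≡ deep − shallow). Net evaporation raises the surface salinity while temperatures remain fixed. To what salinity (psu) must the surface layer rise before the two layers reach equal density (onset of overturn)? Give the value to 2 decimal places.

28.51 psu

Neutral buoyancy requires −α(T_deep − T_surf) + β(S_deep − S_surf′) = 0.
S_surf′ = S_deep − (α/β)·ΔT = 29.32 − (2.3 × 10⁻⁴/8.2 × 10⁻⁴)·(+2.9) = 28.5066 psu.
Increase required: 28.5066 − 28.12 = 0.3866 psu.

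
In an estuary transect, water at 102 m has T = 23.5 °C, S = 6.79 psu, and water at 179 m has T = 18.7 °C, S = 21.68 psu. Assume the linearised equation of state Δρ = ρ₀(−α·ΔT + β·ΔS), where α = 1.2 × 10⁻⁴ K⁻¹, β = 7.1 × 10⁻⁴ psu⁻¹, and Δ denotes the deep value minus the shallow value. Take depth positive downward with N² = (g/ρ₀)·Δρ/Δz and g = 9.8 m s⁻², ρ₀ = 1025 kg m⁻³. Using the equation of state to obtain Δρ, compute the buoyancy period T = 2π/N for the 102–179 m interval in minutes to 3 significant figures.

ΔT = -4.8 K, ΔS = +14.89 psu (deep − shallow).
Δρ/ρ₀ = −αΔT + βΔS = 5.76 × 10⁻⁴ + 0.0105719 = 0.0111479, so Δρ ≈ 11.43 kg m⁻³.
N² = (g/ρ₀)·Δρ/Δz = g·(Δρ/ρ₀)/Δz = 9.8 × 0.0111479 / 77 = 1.4188 × 10⁻³ s⁻².
N = √(1.4188 × 10⁻³) = 0.037667 rad s⁻¹ → T = 2π/N = 166.81 s = 2.7802 min ≈ 2.78 min.

2.78 min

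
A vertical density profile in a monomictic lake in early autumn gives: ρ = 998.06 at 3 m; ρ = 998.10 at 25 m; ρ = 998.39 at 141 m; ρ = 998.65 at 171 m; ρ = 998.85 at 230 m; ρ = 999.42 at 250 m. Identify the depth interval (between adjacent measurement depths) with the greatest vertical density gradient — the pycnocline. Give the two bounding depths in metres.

230–250 m

Compute the density gradient over each adjacent pair:
  3–25 m: Δρ/Δz = 0.04/22 = 1.8 × 10⁻³ kg m⁻⁴
  25–141 m: Δρ/Δz = 0.29/116 = 2.5 × 10⁻³ kg m⁻⁴
  141–171 m: Δρ/Δz = 0.26/30 = 8.7 × 10⁻³ kg m⁻⁴
  171–230 m: Δρ/Δz = 0.20/59 = 3.4 × 10⁻³ kg m⁻⁴
  230–250 m: Δρ/Δz = 0.57/20 = 0.028 kg m⁻⁴
The largest gradient is in the 230–250 m interval — the pycnocline.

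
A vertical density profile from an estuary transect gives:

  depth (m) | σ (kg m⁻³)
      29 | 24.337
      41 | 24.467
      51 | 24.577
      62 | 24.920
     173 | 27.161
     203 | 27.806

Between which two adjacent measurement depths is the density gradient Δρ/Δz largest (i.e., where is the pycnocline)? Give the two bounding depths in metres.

51–62 m

Compute the density gradient over each adjacent pair:
  29–41 m: Δρ/Δz = 0.130/12 = 0.011 kg m⁻⁴
  41–51 m: Δρ/Δz = 0.110/10 = 0.011 kg m⁻⁴
  51–62 m: Δρ/Δz = 0.343/11 = 0.031 kg m⁻⁴
  62–173 m: Δρ/Δz = 2.241/111 = 0.020 kg m⁻⁴
  173–203 m: Δρ/Δz = 0.645/30 = 0.022 kg m⁻⁴
The largest gradient is in the 51–62 m interval — the pycnocline.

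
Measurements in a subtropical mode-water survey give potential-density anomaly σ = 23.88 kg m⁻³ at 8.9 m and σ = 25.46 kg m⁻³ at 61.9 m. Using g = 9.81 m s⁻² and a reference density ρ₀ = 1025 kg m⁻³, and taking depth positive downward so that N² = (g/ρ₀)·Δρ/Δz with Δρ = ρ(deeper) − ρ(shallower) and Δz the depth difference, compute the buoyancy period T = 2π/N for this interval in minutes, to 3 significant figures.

Δρ = 1025.46 − 1023.88 = 1.58 kg m⁻³ over Δz = 61.9 − 8.9 = 53 m.
N² = (9.81/1025) × (1.58/53) = 2.8532 × 10⁻⁴ s⁻².
N = √(2.8532 × 10⁻⁴) = 0.016891 rad s⁻¹, so T = 2π/N = 371.98 s = 6.1997 min ≈ 6.20 min.

6.20 min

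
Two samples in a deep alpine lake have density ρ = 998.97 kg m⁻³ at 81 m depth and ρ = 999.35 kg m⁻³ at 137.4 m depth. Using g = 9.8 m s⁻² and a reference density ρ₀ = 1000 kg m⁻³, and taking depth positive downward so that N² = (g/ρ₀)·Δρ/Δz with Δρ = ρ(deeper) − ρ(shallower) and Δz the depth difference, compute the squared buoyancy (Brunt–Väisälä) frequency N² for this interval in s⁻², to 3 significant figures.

6.60 × 10⁻⁵ s⁻²

Δρ = 999.35 − 998.97 = 0.38 kg m⁻³ over Δz = 137.4 − 81 = 56.4 m.
N² = (9.8/1000) × (0.38/56.4) = 6.6028 × 10⁻⁵ s⁻² ≈ 6.60 × 10⁻⁵ s⁻².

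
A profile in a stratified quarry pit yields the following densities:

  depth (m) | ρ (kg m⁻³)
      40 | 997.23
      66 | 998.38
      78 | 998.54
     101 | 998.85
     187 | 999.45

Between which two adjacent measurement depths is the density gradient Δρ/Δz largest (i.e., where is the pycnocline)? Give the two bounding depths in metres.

Compute the density gradient over each adjacent pair:
  40–66 m: Δρ/Δz = 1.15/26 = 0.044 kg m⁻⁴
  66–78 m: Δρ/Δz = 0.16/12 = 0.013 kg m⁻⁴
  78–101 m: Δρ/Δz = 0.31/23 = 0.013 kg m⁻⁴
  101–187 m: Δρ/Δz = 0.60/86 = 7.0 × 10⁻³ kg m⁻⁴
The largest gradient is in the 40–66 m interval — the pycnocline.

40–66 m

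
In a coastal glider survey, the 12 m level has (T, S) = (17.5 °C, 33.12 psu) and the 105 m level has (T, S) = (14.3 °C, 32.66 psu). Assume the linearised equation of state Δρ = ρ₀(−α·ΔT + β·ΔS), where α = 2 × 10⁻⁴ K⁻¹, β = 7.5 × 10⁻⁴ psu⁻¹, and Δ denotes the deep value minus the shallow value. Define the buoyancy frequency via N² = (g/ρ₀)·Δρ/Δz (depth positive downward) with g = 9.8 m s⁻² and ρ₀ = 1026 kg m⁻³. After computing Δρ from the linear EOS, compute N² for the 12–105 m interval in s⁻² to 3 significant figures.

ΔT = -3.2 K, ΔS = -0.46 psu (deep − shallow).
Δρ/ρ₀ = −αΔT + βΔS = 6.40 × 10⁻⁴ − 3.45 × 10⁻⁴ = 2.95 × 10⁻⁴, so Δρ ≈ 0.3027 kg m⁻³.
N² = (g/ρ₀)·Δρ/Δz = g·(Δρ/ρ₀)/Δz = 9.8 × 2.95 × 10⁻⁴ / 93 = 3.1086 × 10⁻⁵ s⁻² ≈ 3.11 × 10⁻⁵ s⁻².

3.11 × 10⁻⁵ s⁻²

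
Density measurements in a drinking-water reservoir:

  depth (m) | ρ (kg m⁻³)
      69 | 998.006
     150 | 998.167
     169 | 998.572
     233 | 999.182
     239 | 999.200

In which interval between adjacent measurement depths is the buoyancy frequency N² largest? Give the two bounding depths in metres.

Compute the density gradient over each adjacent pair:
  69–150 m: Δρ/Δz = 0.161/81 = 2.0 × 10⁻³ kg m⁻⁴
  150–169 m: Δρ/Δz = 0.405/19 = 0.021 kg m⁻⁴
  169–233 m: Δρ/Δz = 0.610/64 = 9.5 × 10⁻³ kg m⁻⁴
  233–239 m: Δρ/Δz = 0.018/6 = 3.0 × 10⁻³ kg m⁻⁴
The largest gradient is in the 150–169 m interval — the pycnocline.

150–169 m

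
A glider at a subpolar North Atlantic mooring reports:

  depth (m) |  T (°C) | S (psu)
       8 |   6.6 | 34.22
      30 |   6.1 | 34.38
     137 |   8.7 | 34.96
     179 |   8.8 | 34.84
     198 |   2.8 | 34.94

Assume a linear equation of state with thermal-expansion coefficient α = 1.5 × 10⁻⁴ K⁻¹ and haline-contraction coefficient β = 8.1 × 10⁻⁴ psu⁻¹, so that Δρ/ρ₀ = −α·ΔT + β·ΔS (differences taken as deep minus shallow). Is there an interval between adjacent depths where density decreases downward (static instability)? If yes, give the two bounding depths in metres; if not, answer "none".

137–179 m

Evaluate Δρ/ρ₀ = −αΔT + βΔS across each adjacent pair:
  8–30 m: −αΔT+βΔS = −(1.5 × 10⁻⁴)(-0.5)+(8.1 × 10⁻⁴)(+0.16) = 2.0 × 10⁻⁴ → stable
  30–137 m: −αΔT+βΔS = −(1.5 × 10⁻⁴)(+2.6)+(8.1 × 10⁻⁴)(+0.58) = 8.0 × 10⁻⁵ → stable
  137–179 m: −αΔT+βΔS = −(1.5 × 10⁻⁴)(+0.1)+(8.1 × 10⁻⁴)(-0.12) = -1.1 × 10⁻⁴ → UNSTABLE
  179–198 m: −αΔT+βΔS = −(1.5 × 10⁻⁴)(-6.0)+(8.1 × 10⁻⁴)(+0.10) = 9.8 × 10⁻⁴ → stable
The 137–179 m interval has Δρ < 0: lighter water underlies denser water.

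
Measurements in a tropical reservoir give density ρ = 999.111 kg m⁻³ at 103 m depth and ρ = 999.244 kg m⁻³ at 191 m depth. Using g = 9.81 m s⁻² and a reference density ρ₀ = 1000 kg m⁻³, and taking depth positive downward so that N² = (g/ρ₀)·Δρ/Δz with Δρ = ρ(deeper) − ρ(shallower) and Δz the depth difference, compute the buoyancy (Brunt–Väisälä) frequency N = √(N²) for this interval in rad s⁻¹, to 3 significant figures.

Δρ = 999.244 − 999.111 = 0.133 kg m⁻³ over Δz = 191 − 103 = 88 m.
N² = (9.81/1000) × (0.133/88) = 1.4826 × 10⁻⁵ s⁻².
N = √(1.4826 × 10⁻⁵) = 3.8505 × 10⁻³ rad s⁻¹ ≈ 3.85 × 10⁻³ rad s⁻¹.

3.85 × 10⁻³ rad s⁻¹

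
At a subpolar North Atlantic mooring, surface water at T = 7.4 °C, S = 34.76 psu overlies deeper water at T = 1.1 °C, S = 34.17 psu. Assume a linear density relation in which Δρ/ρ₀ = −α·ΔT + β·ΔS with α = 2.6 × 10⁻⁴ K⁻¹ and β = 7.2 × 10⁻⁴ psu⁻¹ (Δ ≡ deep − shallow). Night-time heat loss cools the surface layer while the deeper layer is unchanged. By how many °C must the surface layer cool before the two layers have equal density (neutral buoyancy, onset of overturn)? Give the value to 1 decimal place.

Neutral buoyancy requires Δρ = 0, i.e. −α(T_deep − T_surf′) + β(S_deep − S_surf) = 0.
T_surf′ = T_deep − (β/α)·ΔS = 1.1 − (7.2 × 10⁻⁴/2.6 × 10⁻⁴)·(-0.59) = 2.734 °C.
Cooling required: 7.4 − (2.734) = 4.666 °C.

4.7 °C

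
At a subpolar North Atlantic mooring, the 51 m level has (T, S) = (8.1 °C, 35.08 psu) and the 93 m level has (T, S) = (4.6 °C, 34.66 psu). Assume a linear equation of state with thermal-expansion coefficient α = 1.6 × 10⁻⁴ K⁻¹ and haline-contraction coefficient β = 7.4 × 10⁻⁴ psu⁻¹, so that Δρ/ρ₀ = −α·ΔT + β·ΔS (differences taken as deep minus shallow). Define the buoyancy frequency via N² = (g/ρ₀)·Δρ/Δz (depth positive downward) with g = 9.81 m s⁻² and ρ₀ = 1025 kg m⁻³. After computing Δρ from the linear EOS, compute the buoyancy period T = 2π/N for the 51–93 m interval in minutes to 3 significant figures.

13.7 min

ΔT = -3.5 K, ΔS = -0.42 psu (deep − shallow).
Δρ/ρ₀ = −αΔT + βΔS = 5.60 × 10⁻⁴ − 3.108 × 10⁻⁴ = 2.492 × 10⁻⁴, so Δρ ≈ 0.2554 kg m⁻³.
N² = (g/ρ₀)·Δρ/Δz = g·(Δρ/ρ₀)/Δz = 9.81 × 2.492 × 10⁻⁴ / 42 = 5.8206 × 10⁻⁵ s⁻².
N = √(5.8206 × 10⁻⁵) = 7.6293 × 10⁻³ rad s⁻¹ → T = 2π/N = 823.56 s = 13.726 min ≈ 13.7 min.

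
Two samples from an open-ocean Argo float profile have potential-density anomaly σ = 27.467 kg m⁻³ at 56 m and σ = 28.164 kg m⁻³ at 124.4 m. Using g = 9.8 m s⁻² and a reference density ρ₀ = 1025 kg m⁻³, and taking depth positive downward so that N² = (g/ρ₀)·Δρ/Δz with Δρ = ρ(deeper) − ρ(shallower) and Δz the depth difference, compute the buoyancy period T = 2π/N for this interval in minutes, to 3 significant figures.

10.6 min

Δρ = 1028.164 − 1027.467 = 0.697 kg m⁻³ over Δz = 124.4 − 56 = 68.4 m.
N² = (9.8/1025) × (0.697/68.4) = 9.7427 × 10⁻⁵ s⁻².
N = √(9.7427 × 10⁻⁵) = 9.8705 × 10⁻³ rad s⁻¹, so T = 2π/N = 636.56 s = 10.609 min ≈ 10.6 min.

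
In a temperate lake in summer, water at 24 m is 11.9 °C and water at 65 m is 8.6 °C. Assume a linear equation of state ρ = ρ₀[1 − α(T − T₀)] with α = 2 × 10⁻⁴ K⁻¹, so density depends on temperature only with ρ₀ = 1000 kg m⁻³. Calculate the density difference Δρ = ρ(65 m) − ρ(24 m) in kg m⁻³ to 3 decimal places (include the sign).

ΔT = -3.3 K, Δρ/ρ₀ = −αΔT = 6.60 × 10⁻⁴.
Δρ = 1000 × (6.60 × 10⁻⁴) = +0.660 kg m⁻³.
Positive Δρ: denser below, stable.

+0.660 kg m⁻³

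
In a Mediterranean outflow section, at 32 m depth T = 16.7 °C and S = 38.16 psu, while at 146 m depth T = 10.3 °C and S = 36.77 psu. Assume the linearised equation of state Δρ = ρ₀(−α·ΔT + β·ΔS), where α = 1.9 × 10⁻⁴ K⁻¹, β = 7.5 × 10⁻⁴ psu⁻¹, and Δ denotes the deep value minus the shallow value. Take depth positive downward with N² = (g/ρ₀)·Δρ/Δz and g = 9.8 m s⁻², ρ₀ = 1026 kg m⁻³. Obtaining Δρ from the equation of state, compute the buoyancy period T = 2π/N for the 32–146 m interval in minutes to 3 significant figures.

ΔT = -6.4 K, ΔS = -1.39 psu (deep − shallow).
Δρ/ρ₀ = −αΔT + βΔS = 1.216 × 10⁻³ − 1.0425 × 10⁻³ = 1.735 × 10⁻⁴, so Δρ ≈ 0.1780 kg m⁻³.
N² = (g/ρ₀)·Δρ/Δz = g·(Δρ/ρ₀)/Δz = 9.8 × 1.735 × 10⁻⁴ / 114 = 1.4915 × 10⁻⁵ s⁻².
N = √(1.4915 × 10⁻⁵) = 3.8620 × 10⁻³ rad s⁻¹ → T = 2π/N = 1.6269 × 10³ s = 27.115 min ≈ 27.1 min.

27.1 min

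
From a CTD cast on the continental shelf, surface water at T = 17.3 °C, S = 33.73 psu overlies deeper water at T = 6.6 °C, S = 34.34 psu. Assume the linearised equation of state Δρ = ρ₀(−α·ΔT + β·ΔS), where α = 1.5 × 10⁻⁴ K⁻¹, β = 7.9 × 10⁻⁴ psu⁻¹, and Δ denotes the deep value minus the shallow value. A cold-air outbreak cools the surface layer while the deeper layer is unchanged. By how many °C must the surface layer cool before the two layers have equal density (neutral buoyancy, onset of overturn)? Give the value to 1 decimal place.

13.9 °C

Neutral buoyancy requires Δρ = 0, i.e. −α(T_deep − T_surf′) + β(S_deep − S_surf) = 0.
T_surf′ = T_deep − (β/α)·ΔS = 6.6 − (7.9 × 10⁻⁴/1.5 × 10⁻⁴)·(+0.61) = 3.387 °C.
Cooling required: 17.3 − (3.387) = 13.913 °C.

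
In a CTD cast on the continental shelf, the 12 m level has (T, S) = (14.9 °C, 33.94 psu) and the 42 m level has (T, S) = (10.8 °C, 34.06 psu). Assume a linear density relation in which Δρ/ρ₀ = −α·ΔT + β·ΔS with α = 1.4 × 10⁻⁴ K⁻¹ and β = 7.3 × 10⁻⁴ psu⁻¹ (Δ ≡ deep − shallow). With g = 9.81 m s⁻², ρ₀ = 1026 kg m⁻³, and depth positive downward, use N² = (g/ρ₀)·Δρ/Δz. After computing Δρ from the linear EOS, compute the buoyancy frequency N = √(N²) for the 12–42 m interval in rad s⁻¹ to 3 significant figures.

0.0147 rad s⁻¹

ΔT = -4.1 K, ΔS = +0.12 psu (deep − shallow).
Δρ/ρ₀ = −αΔT + βΔS = 5.74 × 10⁻⁴ + 8.76 × 10⁻⁵ = 6.616 × 10⁻⁴, so Δρ ≈ 0.6788 kg m⁻³.
N² = (g/ρ₀)·Δρ/Δz = g·(Δρ/ρ₀)/Δz = 9.81 × 6.616 × 10⁻⁴ / 30 = 2.1634 × 10⁻⁴ s⁻².
N = √(2.1634 × 10⁻⁴) = 0.014709 rad s⁻¹ ≈ 0.0147 rad s⁻¹.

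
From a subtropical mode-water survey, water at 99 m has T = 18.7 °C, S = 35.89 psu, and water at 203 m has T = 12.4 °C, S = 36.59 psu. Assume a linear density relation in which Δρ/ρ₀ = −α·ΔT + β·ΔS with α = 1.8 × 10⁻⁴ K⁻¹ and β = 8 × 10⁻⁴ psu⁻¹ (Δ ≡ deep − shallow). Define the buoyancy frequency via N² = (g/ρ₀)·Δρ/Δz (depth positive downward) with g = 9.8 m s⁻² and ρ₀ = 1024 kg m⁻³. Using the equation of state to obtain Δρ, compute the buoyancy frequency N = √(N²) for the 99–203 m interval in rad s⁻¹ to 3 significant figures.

0.0126 rad s⁻¹

ΔT = -6.3 K, ΔS = +0.70 psu (deep − shallow).
Δρ/ρ₀ = −αΔT + βΔS = 1.134 × 10⁻³ + 5.60 × 10⁻⁴ = 1.694 × 10⁻³, so Δρ ≈ 1.735 kg m⁻³.
N² = (g/ρ₀)·Δρ/Δz = g·(Δρ/ρ₀)/Δz = 9.8 × 1.694 × 10⁻³ / 104 = 1.5963 × 10⁻⁴ s⁻².
N = √(1.5963 × 10⁻⁴) = 0.012634 rad s⁻¹ ≈ 0.0126 rad s⁻¹.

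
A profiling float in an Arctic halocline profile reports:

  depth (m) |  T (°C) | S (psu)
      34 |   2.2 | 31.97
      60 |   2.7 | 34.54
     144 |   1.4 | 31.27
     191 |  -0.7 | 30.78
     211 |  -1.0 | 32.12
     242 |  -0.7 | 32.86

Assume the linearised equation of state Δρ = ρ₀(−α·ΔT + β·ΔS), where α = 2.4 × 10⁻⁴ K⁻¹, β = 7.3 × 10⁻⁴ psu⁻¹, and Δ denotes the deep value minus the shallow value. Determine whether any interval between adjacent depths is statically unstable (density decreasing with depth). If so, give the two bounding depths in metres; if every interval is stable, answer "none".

Evaluate Δρ/ρ₀ = −αΔT + βΔS across each adjacent pair:
  34–60 m: −αΔT+βΔS = −(2.4 × 10⁻⁴)(+0.5)+(7.3 × 10⁻⁴)(+2.57) = 1.8 × 10⁻³ → stable
  60–144 m: −αΔT+βΔS = −(2.4 × 10⁻⁴)(-1.3)+(7.3 × 10⁻⁴)(-3.27) = -2.1 × 10⁻³ → UNSTABLE
  144–191 m: −αΔT+βΔS = −(2.4 × 10⁻⁴)(-2.1)+(7.3 × 10⁻⁴)(-0.49) = 1.5 × 10⁻⁴ → stable
  191–211 m: −αΔT+βΔS = −(2.4 × 10⁻⁴)(-0.3)+(7.3 × 10⁻⁴)(+1.34) = 1.1 × 10⁻³ → stable
  211–242 m: −αΔT+βΔS = −(2.4 × 10⁻⁴)(+0.3)+(7.3 × 10⁻⁴)(+0.74) = 4.7 × 10⁻⁴ → stable
The 60–144 m interval has Δρ < 0: lighter water underlies denser water.

60–144 m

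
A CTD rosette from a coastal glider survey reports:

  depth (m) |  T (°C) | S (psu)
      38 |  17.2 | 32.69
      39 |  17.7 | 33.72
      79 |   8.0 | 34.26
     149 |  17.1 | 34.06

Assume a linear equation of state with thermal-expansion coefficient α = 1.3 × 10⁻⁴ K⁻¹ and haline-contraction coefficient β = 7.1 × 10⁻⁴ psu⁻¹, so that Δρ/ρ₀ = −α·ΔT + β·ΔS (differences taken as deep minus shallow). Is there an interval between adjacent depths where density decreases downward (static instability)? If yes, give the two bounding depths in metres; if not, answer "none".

Evaluate Δρ/ρ₀ = −αΔT + βΔS across each adjacent pair:
  38–39 m: −αΔT+βΔS = −(1.3 × 10⁻⁴)(+0.5)+(7.1 × 10⁻⁴)(+1.03) = 6.7 × 10⁻⁴ → stable
  39–79 m: −αΔT+βΔS = −(1.3 × 10⁻⁴)(-9.7)+(7.1 × 10⁻⁴)(+0.54) = 1.6 × 10⁻³ → stable
  79–149 m: −αΔT+βΔS = −(1.3 × 10⁻⁴)(+9.1)+(7.1 × 10⁻⁴)(-0.20) = -1.3 × 10⁻³ → UNSTABLE
The 79–149 m interval has Δρ < 0: lighter water underlies denser water.

79–149 m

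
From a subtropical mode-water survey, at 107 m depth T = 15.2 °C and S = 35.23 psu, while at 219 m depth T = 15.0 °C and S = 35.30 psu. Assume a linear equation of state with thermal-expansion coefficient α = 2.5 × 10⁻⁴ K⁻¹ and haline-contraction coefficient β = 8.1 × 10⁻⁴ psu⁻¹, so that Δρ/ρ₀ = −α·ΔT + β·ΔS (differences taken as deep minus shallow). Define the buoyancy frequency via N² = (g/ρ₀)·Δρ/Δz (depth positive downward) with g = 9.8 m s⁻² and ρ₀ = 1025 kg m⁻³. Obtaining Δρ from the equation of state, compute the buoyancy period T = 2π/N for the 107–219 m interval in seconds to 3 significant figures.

2.06 × 10³ s

ΔT = -0.2 K, ΔS = +0.07 psu (deep − shallow).
Δρ/ρ₀ = −αΔT + βΔS = 5.00 × 10⁻⁵ + 5.67 × 10⁻⁵ = 1.067 × 10⁻⁴, so Δρ ≈ 0.1094 kg m⁻³.
N² = (g/ρ₀)·Δρ/Δz = g·(Δρ/ρ₀)/Δz = 9.8 × 1.067 × 10⁻⁴ / 112 = 9.3363 × 10⁻⁶ s⁻².
N = √(9.3363 × 10⁻⁶) = 3.0555 × 10⁻³ rad s⁻¹ → T = 2π/N = 2.0564 × 10³ s ≈ 2.06 × 10³ s.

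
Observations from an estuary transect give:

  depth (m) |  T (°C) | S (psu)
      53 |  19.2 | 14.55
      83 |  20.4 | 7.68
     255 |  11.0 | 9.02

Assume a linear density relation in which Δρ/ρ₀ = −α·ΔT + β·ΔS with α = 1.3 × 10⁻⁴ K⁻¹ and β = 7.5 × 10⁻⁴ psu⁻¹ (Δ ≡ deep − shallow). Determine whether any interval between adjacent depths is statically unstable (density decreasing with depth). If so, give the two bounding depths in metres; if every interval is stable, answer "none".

Evaluate Δρ/ρ₀ = −αΔT + βΔS across each adjacent pair:
  53–83 m: −αΔT+βΔS = −(1.3 × 10⁻⁴)(+1.2)+(7.5 × 10⁻⁴)(-6.87) = -5.3 × 10⁻³ → UNSTABLE
  83–255 m: −αΔT+βΔS = −(1.3 × 10⁻⁴)(-9.4)+(7.5 × 10⁻⁴)(+1.34) = 2.2 × 10⁻³ → stable
The 53–83 m interval has Δρ < 0: lighter water underlies denser water.

53–83 m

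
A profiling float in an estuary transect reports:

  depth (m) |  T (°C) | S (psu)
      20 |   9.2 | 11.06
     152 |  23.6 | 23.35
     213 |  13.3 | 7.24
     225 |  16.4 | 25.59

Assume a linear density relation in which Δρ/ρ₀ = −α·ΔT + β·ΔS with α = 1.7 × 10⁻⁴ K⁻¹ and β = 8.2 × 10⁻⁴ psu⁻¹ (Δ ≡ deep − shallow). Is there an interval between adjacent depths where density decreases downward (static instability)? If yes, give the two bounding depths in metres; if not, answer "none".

Evaluate Δρ/ρ₀ = −αΔT + βΔS across each adjacent pair:
  20–152 m: −αΔT+βΔS = −(1.7 × 10⁻⁴)(+14.4)+(8.2 × 10⁻⁴)(+12.29) = 7.6 × 10⁻³ → stable
  152–213 m: −αΔT+βΔS = −(1.7 × 10⁻⁴)(-10.3)+(8.2 × 10⁻⁴)(-16.11) = -0.011 → UNSTABLE
  213–225 m: −αΔT+βΔS = −(1.7 × 10⁻⁴)(+3.1)+(8.2 × 10⁻⁴)(+18.35) = 0.015 → stable
The 152–213 m interval has Δρ < 0: lighter water underlies denser water.

152–213 m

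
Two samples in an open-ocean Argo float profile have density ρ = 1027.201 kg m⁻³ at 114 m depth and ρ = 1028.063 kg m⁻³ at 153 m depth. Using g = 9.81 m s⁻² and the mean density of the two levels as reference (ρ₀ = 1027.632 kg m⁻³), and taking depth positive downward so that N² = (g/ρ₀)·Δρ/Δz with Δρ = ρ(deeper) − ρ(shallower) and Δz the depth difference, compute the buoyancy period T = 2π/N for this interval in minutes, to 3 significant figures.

Δρ = 1028.063 − 1027.201 = 0.862 kg m⁻³ over Δz = 153 − 114 = 39 m.
N² = (9.81/1027.632) × (0.862/39) = 2.1100 × 10⁻⁴ s⁻².
N = √(2.1100 × 10⁻⁴) = 0.014526 rad s⁻¹, so T = 2π/N = 432.55 s = 7.2092 min ≈ 7.21 min.

7.21 min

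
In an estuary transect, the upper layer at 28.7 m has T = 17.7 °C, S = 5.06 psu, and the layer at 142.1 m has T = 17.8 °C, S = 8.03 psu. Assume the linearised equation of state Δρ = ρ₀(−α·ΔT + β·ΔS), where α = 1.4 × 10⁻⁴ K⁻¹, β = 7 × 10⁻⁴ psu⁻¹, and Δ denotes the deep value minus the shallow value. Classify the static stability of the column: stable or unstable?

ΔT = 17.8 − 17.7 = +0.1 K and ΔS = 8.03 − 5.06 = +2.97 psu (deep − shallow).
−αΔT = -1.40 × 10⁻⁵; βΔS = 2.079 × 10⁻³; sum Δρ/ρ₀ = 2.065 × 10⁻³.
Δρ/ρ₀ > 0, so Δρ > 0: deeper water is denser → statically stable.

stable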